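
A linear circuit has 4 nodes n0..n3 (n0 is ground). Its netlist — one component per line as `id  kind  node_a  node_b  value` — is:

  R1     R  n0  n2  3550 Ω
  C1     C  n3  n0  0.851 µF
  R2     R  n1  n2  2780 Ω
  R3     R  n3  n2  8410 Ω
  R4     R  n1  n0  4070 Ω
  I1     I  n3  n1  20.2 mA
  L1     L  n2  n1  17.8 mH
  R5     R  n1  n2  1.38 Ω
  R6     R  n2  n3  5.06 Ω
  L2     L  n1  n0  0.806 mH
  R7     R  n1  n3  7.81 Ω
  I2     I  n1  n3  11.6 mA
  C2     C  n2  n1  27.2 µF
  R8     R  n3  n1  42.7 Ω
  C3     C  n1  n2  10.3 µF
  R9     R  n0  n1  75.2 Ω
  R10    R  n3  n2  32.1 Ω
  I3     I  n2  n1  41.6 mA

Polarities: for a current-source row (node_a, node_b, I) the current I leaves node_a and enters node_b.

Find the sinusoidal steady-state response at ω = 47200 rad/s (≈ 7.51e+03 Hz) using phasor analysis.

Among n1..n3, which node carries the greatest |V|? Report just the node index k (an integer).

2

Apply KCL at each of the 3 non-ground nodes and solve the resulting linear system.
Node n1: branches {R2, R4, I1, L1, R5, L2, R7, I2, C2, R8, C3, R9, I3} → V_1 = 0.05135+0.02176j
Node n2: branches {R1, R2, R3, L1, R5, R6, C2, C3, R10, I3} → V_2 = 0.04115+0.04307j
Node n3: branches {C1, R3, I1, R6, R7, I2, R8, R10} → V_3 = 0.02597+0.03184j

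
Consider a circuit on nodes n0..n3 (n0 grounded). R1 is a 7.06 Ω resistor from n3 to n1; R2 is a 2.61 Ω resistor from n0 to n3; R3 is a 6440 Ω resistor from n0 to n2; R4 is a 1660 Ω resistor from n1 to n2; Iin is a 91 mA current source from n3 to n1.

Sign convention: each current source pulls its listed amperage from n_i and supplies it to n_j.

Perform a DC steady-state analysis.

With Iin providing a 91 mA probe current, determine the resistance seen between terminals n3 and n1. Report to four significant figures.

R_eq = 7.054 Ω

Element admittances at DC:
  Y(R1) = 0.1416 S between n3,n1
  Y(R2) = 0.3831 S between n0,n3
  Y(R3) = 0.0001553 S between n0,n2
  Y(R4) = 0.0006024 S between n1,n2
  Iin: injects 0.091 A into n1 (from n3)
Assemble and solve the 3×3 MNA system:
  V(n1)=0.6417  V(n2)=0.5102  V(n3)=-0.0002068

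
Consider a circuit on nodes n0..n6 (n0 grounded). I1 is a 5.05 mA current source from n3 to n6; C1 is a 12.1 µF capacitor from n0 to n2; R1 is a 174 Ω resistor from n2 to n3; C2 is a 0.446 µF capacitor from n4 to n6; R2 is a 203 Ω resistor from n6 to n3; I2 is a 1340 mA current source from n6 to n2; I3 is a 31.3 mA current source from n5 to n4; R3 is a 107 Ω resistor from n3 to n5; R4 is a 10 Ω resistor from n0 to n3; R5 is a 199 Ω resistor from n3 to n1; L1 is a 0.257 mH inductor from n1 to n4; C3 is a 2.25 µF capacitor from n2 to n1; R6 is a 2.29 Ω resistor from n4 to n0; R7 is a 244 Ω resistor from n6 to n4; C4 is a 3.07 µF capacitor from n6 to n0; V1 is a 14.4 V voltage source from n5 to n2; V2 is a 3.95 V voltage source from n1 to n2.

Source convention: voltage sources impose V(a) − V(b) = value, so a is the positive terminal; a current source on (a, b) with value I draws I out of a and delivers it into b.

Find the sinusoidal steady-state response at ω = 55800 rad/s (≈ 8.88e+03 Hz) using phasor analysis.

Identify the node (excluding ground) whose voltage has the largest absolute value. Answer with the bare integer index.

MNA unknowns: 6 node voltages V₁..V_6 plus 2 source currents (V1, V2)
I1: z[3]−=0.00505, z[6]+=0.00505
C1: Y=0.000+0.6752j on G[0,2]
R1: Y=0.005747+0.000j on G[2,3]
C2: Y=0.000+0.02489j on G[4,6]
R2: Y=0.004926+0.000j on G[6,3]
I2: z[6]−=1.34, z[2]+=1.34
I3: z[5]−=0.0313, z[4]+=0.0313
R3: Y=0.009346+0.000j on G[3,5]
R4: Y=0.1000+0.000j on G[0,3]
R5: Y=0.005025+0.000j on G[3,1]
L1: Y=0.000-0.06973j on G[1,4]
C3: Y=0.000+0.1255j on G[2,1]
R6: Y=0.4367+0.000j on G[4,0]
R7: Y=0.004098+0.000j on G[6,4]
C4: Y=0.000+0.1713j on G[6,0]
V1: row V5−V2=14.4, i_V1 at 5,2
V2: row V1−V2=3.95, i_V2 at 1,2
solve → V1=4.526-1.846j, V2=0.5758-1.846j, V3=1.272-0.03405j, V4=-0.5271-0.7296j, V5=14.98-1.846j, V6=-0.3899+6.673j
aux → i_V1=-0.1594+0.01693j, i_V2=0.06147-0.1345j

5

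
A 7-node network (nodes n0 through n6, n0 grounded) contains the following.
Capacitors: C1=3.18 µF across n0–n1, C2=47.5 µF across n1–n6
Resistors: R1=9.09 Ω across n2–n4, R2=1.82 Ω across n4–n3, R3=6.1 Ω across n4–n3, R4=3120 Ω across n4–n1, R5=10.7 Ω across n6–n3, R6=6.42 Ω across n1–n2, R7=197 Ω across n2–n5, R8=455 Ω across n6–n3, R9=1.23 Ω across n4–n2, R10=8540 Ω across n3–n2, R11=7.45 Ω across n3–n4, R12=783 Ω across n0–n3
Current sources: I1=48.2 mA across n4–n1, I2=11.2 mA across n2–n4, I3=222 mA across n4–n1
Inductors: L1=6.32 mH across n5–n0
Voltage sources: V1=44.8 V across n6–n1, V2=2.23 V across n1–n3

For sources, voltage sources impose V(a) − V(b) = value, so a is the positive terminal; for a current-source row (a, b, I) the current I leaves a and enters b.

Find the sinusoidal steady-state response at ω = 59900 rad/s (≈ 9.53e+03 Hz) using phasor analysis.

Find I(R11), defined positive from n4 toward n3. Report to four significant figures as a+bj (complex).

0.004258-0.0004604j A

Apply KCL at each of the 6 non-ground nodes and solve the resulting linear system.
Node n1: branches {C1, I1, C2, R4, R6, I3, V1, V2} → V_1 = -0.02048-0.02629j
Node n2: branches {R1, R6, R7, R9, R10, I2} → V_2 = -1.910-0.03287j
Node n3: branches {R2, R3, R5, R8, R10, R11, R12, V2} → V_3 = -2.250-0.02629j
Node n4: branches {R1, I1, R2, R3, R4, R9, R11, I2, I3} → V_4 = -2.219-0.02972j
Node n5: branches {R7, L1} → V_5 = -1.489-0.8079j
Node n6: branches {C2, R5, R8, V1} → V_6 = 44.78-0.02629j
Source currents: i(V1)=-4.499-127.5j, i(V2)=-4.528+0.002874j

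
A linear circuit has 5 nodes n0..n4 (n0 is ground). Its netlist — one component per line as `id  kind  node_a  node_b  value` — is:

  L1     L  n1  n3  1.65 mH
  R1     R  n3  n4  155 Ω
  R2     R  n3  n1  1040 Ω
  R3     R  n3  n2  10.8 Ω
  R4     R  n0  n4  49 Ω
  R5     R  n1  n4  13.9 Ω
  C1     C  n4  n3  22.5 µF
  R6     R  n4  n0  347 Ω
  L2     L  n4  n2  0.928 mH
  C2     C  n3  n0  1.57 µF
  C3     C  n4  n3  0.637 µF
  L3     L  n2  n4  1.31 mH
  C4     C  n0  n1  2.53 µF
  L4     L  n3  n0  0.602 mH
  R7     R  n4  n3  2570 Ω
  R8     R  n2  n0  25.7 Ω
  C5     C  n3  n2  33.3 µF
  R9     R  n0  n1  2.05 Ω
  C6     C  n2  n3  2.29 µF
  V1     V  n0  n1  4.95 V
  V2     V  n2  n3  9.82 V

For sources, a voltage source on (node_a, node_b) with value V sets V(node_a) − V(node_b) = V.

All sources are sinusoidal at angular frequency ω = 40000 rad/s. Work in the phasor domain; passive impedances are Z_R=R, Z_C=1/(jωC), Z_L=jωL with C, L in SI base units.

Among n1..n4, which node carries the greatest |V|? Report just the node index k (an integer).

4

Apply KCL at each of the 4 non-ground nodes and solve the resulting linear system.
Node n1: branches {L1, R2, R5, C4, R9, V1} → V_1 = -4.950+0.000j
Node n2: branches {R3, L2, L3, R8, C5, C6, V2} → V_2 = 4.779+0.9311j
Node n3: branches {L1, R1, R2, R3, C1, C2, C3, L4, R7, C5, C6, V2} → V_3 = -5.041+0.9311j
Node n4: branches {R1, R4, R5, C1, R6, L2, C3, L3, R7} → V_4 = -5.631+0.7217j
Source currents: i(V1)=-2.380-0.5551j, i(V2)=-1.105-13.54j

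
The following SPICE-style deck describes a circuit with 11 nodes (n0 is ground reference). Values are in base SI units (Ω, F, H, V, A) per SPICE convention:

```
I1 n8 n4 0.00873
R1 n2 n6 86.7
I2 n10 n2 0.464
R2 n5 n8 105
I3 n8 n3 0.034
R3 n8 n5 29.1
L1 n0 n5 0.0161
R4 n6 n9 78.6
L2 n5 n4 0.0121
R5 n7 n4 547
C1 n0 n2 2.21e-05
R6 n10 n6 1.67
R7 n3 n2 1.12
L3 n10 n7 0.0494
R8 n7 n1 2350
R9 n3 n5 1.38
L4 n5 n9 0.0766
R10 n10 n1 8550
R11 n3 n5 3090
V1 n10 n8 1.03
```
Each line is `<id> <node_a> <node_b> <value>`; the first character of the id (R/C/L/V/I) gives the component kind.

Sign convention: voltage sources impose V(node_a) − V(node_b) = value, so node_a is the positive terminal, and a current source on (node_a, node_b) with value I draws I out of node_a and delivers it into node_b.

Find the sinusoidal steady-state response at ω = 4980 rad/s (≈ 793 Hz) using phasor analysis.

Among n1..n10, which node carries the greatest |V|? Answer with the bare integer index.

MNA unknowns: 10 node voltages V₁..V_10 plus 1 source current (V1)
I1: z[8]−=0.00873, z[4]+=0.00873
R1: Y=0.01153+0.000j on G[2,6]
I2: z[10]−=0.464, z[2]+=0.464
R2: Y=0.009524+0.000j on G[5,8]
I3: z[8]−=0.034, z[3]+=0.034
R3: Y=0.03436+0.000j on G[8,5]
L1: Y=0.000-0.01247j on G[0,5]
R4: Y=0.01272+0.000j on G[6,9]
L2: Y=0.000-0.01660j on G[5,4]
R5: Y=0.001828+0.000j on G[7,4]
C1: Y=0.000+0.1101j on G[0,2]
R6: Y=0.5988+0.000j on G[10,6]
R7: Y=0.8929+0.000j on G[3,2]
L3: Y=0.000-0.004065j on G[10,7]
R8: Y=0.0004255+0.000j on G[7,1]
R9: Y=0.7246+0.000j on G[3,5]
L4: Y=0.000-0.002621j on G[5,9]
R10: Y=0.0001170+0.000j on G[10,1]
R11: Y=0.0003236+0.000j on G[3,5]
V1: row V10−V8=1.03, i_V1 at 10,8
solve → V1=-7.981+1.776j, V2=-0.1223-0.002589j, V3=-0.5300-0.01167j, V4=-1.363-0.1967j, V5=-1.079-0.02284j, V6=-8.767-0.4667j, V7=-7.717+2.386j, V8=-9.972-0.4437j, V9=-8.366-1.968j, V10=-8.942-0.4437j
aux → i_V1=-0.3476-0.01847j

8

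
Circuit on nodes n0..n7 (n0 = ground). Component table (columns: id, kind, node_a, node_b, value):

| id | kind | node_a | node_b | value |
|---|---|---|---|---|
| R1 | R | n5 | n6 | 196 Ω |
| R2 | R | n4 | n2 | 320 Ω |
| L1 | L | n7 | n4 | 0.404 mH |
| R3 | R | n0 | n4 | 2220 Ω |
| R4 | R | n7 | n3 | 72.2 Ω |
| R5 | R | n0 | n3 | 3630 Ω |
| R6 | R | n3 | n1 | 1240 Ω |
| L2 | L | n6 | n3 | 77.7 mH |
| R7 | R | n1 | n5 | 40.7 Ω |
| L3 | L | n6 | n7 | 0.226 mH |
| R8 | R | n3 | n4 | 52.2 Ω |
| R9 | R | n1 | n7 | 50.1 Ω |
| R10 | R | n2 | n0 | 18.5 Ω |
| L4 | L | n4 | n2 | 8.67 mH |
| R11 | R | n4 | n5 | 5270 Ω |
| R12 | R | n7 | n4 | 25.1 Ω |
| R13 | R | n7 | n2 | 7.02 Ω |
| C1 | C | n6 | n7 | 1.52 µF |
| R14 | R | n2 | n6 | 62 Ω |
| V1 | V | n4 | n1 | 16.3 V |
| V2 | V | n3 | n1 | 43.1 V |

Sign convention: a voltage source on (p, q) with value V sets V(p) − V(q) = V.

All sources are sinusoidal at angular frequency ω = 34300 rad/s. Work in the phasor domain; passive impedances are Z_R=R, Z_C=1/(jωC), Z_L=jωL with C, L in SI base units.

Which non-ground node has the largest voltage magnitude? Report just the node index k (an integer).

3

MNA unknowns: 7 node voltages V₁..V_7 plus 2 source currents (V1, V2)
R1: Y=0.005102+0.000j on G[5,6]
R2: Y=0.003125+0.000j on G[4,2]
L1: Y=0.000-0.07216j on G[7,4]
R3: Y=0.0004505+0.000j on G[0,4]
R4: Y=0.01385+0.000j on G[7,3]
R5: Y=0.0002755+0.000j on G[0,3]
R6: Y=0.0008065+0.000j on G[3,1]
L2: Y=0.000-0.0003752j on G[6,3]
R7: Y=0.02457+0.000j on G[1,5]
L3: Y=0.000-0.1290j on G[6,7]
R8: Y=0.01916+0.000j on G[3,4]
R9: Y=0.01996+0.000j on G[1,7]
R10: Y=0.05405+0.000j on G[2,0]
L4: Y=0.000-0.003363j on G[4,2]
R11: Y=0.0001898+0.000j on G[4,5]
R12: Y=0.03984+0.000j on G[7,4]
R13: Y=0.1425+0.000j on G[7,2]
C1: Y=0.000+0.05214j on G[6,7]
R14: Y=0.01613+0.000j on G[2,6]
V1: row V4−V1=16.3, i_V1 at 4,1
V2: row V3−V1=43.1, i_V2 at 3,1
solve → V1=-16.42+0.2072j, V2=-0.1350-0.002783j, V3=26.68+0.2072j, V4=-0.1187+0.2072j, V5=-13.55+0.03989j, V6=-0.2611-0.7721j, V7=-0.1773+0.07904j
aux → i_V1=0.4986-0.001608j, i_V2=-0.9279+0.008277j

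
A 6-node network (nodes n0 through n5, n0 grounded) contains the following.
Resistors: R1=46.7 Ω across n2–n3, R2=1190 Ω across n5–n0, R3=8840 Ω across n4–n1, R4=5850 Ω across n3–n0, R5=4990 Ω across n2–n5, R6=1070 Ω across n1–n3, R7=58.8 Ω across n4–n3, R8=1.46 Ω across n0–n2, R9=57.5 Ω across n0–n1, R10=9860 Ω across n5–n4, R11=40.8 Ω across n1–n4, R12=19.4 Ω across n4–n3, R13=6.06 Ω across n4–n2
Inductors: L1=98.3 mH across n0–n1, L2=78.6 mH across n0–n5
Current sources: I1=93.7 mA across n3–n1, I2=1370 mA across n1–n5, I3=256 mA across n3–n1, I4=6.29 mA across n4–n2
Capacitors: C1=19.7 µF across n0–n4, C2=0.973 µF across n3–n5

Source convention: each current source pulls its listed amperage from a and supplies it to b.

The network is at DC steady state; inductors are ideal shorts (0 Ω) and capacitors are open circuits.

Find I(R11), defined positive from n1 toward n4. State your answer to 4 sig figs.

Apply KCL at each of the 5 non-ground nodes and solve the resulting linear system.
Node n1: branches {R3, L1, R6, I1, I2, R9, I3, R11} → V_1 = 0.000
Node n2: branches {R1, R5, R8, R13, I4} → V_2 = -0.4410
Node n3: branches {R1, R4, R6, R7, I1, C2, I3, R12} → V_3 = -5.216
Node n4: branches {R3, R7, C1, R10, R11, R12, R13, I4} → V_4 = -1.690
Node n5: branches {R2, R5, I2, C2, R10, L2} → V_5 = 0.000
Source currents: i(L1)=1.067, i(L2)=-1.370

0.04143 A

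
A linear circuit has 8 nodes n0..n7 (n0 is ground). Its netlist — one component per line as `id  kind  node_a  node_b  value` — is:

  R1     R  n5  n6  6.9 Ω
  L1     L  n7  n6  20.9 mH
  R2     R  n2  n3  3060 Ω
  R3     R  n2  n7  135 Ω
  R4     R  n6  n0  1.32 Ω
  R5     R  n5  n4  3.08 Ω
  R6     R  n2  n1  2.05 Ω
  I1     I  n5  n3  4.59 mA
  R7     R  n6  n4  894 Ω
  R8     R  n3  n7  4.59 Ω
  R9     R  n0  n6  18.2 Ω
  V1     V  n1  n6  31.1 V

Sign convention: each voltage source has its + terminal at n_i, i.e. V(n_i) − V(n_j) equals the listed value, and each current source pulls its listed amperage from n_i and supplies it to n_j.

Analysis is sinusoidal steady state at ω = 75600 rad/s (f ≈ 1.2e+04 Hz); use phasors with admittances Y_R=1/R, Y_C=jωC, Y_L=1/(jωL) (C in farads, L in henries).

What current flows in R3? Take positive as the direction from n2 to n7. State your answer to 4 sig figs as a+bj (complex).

-0.002803-0.01909j A

Element admittances at ω=75600 rad/s:
  Y(R1) = 0.1449+0.000j S between n5,n6
  Y(L1) = 0.000-0.0006329j S between n7,n6
  Y(R2) = 0.0003268+0.000j S between n2,n3
  Y(R3) = 0.007407+0.000j S between n2,n7
  Y(R4) = 0.7576+0.000j S between n6,n0
  Y(R5) = 0.3247+0.000j S between n5,n4
  Y(R6) = 0.4878+0.000j S between n2,n1
  I1: injects 0.00459 A into n3 (from n5)
  Y(R7) = 0.001119+0.000j S between n6,n4
  Y(R8) = 0.2179+0.000j S between n3,n7
  Y(R9) = 0.05495+0.000j S between n0,n6
  V1: constraint V(n1)−V(n6) = 31.1
Assemble and solve the 8×8 MNA system:
  V(n1)=31.10+0.000j  V(n2)=31.11+0.04085j  V(n3)=31.50+2.614j  V(n4)=-0.03132+0.000j  V(n5)=-0.03143+0.000j  V(n6)=0.000+0.000j  V(n7)=31.48+2.617j
  i(V1)=0.002933+0.01993j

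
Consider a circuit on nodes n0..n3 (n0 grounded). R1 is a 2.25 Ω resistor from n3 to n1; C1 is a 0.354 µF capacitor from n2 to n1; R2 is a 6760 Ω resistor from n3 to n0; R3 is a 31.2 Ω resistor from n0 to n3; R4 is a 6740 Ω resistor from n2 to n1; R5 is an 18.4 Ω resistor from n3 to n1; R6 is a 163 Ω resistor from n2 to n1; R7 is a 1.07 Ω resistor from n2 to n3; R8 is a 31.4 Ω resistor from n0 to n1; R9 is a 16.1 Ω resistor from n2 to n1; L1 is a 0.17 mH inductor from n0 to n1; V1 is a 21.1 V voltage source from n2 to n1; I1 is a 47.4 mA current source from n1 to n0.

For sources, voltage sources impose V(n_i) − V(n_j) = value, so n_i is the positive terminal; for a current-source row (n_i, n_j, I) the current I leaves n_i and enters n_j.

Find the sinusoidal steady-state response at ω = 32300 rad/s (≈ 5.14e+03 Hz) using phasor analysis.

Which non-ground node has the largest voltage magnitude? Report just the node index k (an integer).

2

Apply KCL at each of the 3 non-ground nodes and solve the resulting linear system.
Node n1: branches {R1, C1, R4, R5, R6, R8, R9, L1, V1, I1} → V_1 = -0.8189-2.354j
Node n2: branches {C1, R4, R6, R7, R9, V1} → V_2 = 20.28-2.354j
Node n3: branches {R1, R2, R3, R5, R7} → V_3 = 12.65-2.303j
Source currents: i(V1)=-8.571-0.1929j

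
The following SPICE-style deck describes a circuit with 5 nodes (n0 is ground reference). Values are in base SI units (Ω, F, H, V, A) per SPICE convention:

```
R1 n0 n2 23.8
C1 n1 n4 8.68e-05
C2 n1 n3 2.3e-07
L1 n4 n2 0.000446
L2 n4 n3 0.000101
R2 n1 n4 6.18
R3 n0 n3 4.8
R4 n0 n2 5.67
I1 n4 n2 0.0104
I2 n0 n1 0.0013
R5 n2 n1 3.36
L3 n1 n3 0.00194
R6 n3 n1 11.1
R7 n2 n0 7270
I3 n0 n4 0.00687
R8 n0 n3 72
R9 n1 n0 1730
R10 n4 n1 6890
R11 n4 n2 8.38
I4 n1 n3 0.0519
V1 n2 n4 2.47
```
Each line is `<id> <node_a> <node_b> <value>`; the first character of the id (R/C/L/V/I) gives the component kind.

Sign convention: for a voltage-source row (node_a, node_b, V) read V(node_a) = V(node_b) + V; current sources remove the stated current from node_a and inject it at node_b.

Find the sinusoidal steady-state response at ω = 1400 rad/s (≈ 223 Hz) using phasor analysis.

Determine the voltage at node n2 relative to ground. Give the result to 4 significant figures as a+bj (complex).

1.239-0.03995j V

Apply KCL at each of the 4 non-ground nodes and solve the resulting linear system.
Node n1: branches {C1, C2, R2, I2, R5, L3, R6, R9, R10, I4} → V_1 = -0.1358+0.4296j
Node n2: branches {R1, L1, R4, I1, R5, R7, R11, V1} → V_2 = 1.239-0.03995j
Node n3: branches {C2, L2, R3, L3, R6, R8, I4} → V_3 = -1.181+0.03817j
Node n4: branches {C1, L1, L2, R2, I1, I3, R10, R11, V1} → V_4 = -1.231-0.03995j
Source currents: i(V1)=-0.9641+4.104j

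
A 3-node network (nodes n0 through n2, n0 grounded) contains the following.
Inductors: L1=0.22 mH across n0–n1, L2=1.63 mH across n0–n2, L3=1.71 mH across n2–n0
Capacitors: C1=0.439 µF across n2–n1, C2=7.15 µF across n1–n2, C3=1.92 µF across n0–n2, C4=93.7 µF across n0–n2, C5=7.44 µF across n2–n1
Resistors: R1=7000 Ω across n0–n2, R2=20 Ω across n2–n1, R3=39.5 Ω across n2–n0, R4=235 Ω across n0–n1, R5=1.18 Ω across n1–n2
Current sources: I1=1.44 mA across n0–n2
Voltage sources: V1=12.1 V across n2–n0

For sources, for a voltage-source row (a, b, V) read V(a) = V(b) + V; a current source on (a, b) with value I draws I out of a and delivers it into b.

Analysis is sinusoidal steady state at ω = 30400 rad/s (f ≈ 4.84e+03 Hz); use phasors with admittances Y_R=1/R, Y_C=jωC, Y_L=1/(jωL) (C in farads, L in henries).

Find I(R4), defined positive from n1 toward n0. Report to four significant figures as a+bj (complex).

MNA unknowns: 2 node voltages V₁..V_2 plus 1 source current (V1)
L1: Y=0.000-0.1495j on G[0,1]
C1: Y=0.000+0.01335j on G[2,1]
R1: Y=0.0001429+0.000j on G[0,2]
R2: Y=0.05000+0.000j on G[2,1]
I1: z[0]−=0.00144, z[2]+=0.00144
R3: Y=0.02532+0.000j on G[2,0]
C2: Y=0.000+0.2174j on G[1,2]
R4: Y=0.004255+0.000j on G[0,1]
C3: Y=0.000+0.05837j on G[0,2]
C4: Y=0.000+2.848j on G[0,2]
C5: Y=0.000+0.2262j on G[2,1]
R5: Y=0.8475+0.000j on G[1,2]
L2: Y=0.000-0.02018j on G[0,2]
L3: Y=0.000-0.01924j on G[2,0]
V1: row V2−V0=12.1, i_V1 at 2,0
solve → V1=12.66+1.815j, V2=12.10+0.000j
aux → i_V1=-0.6319-32.81j

0.05388+0.007723j A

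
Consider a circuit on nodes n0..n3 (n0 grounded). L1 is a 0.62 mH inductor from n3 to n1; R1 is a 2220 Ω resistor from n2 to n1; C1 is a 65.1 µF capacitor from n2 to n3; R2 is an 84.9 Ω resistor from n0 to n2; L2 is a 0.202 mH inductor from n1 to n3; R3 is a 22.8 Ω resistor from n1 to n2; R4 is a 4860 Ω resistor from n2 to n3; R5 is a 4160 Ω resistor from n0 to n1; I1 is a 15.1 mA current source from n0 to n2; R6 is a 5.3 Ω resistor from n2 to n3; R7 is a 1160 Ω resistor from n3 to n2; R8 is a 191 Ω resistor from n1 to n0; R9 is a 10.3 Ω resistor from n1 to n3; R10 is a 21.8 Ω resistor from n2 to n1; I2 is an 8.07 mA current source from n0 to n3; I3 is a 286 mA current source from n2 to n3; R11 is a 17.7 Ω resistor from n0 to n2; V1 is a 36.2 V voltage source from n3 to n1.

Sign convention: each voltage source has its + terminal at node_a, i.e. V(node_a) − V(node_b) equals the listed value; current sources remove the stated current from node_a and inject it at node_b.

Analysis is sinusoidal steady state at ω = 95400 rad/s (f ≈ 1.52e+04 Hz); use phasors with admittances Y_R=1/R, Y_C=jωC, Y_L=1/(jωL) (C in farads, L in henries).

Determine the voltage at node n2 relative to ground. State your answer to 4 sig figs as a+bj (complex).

3.000+0.04462j V

Element admittances at ω=95400 rad/s:
  Y(L1) = 0.000-0.01691j S between n3,n1
  Y(R1) = 0.0004505+0.000j S between n2,n1
  Y(C1) = 0.000+6.211j S between n2,n3
  Y(R2) = 0.01178+0.000j S between n0,n2
  Y(L2) = 0.000-0.05189j S between n1,n3
  Y(R3) = 0.04386+0.000j S between n1,n2
  Y(R4) = 0.0002058+0.000j S between n2,n3
  Y(R5) = 0.0002404+0.000j S between n0,n1
  I1: injects 0.0151 A into n2 (from n0)
  Y(R6) = 0.1887+0.000j S between n2,n3
  Y(R7) = 0.0008621+0.000j S between n3,n2
  Y(R8) = 0.005236+0.000j S between n1,n0
  Y(R9) = 0.09709+0.000j S between n1,n3
  Y(R10) = 0.04587+0.000j S between n2,n1
  I2: injects 0.00807 A into n3 (from n0)
  I3: injects 0.286 A into n3 (from n2)
  Y(R11) = 0.05650+0.000j S between n0,n2
  V1: constraint V(n3)−V(n1) = 36.2
Assemble and solve the 4×4 MNA system:
  V(n1)=-33.17-0.5564j  V(n2)=3.000+0.04462j  V(n3)=3.028-0.5564j
  i(V1)=-6.958+2.433j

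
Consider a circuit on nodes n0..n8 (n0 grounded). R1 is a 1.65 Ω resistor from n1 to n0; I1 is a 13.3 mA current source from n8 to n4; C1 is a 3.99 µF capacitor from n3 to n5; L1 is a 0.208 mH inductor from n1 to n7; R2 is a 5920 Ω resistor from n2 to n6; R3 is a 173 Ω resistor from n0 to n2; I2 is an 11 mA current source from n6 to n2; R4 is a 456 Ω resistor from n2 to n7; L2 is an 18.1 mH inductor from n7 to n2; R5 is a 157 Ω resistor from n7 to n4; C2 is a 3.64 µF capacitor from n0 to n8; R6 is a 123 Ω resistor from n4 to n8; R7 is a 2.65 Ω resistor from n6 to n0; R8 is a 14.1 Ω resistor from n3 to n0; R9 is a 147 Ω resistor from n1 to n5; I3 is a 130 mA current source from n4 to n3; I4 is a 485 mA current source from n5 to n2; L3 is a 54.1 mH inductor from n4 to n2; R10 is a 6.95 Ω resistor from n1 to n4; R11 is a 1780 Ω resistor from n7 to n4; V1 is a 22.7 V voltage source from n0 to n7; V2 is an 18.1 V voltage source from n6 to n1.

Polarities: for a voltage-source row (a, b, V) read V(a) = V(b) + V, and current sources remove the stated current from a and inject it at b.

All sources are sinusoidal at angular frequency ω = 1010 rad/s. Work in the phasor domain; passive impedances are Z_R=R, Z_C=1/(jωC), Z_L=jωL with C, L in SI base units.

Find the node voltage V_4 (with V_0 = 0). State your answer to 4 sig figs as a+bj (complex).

-22.00+3.319j V

Apply KCL at each of the 8 non-ground nodes and solve the resulting linear system.
Node n1: branches {R1, L1, R9, R10, V2} → V_1 = -22.13+3.074j
Node n2: branches {R2, R3, I2, R4, L2, I4, L3} → V_2 = -21.49+9.332j
Node n3: branches {C1, R8, I3} → V_3 = -0.7619-3.728j
Node n4: branches {I1, R5, R6, I3, L3, R10, R11} → V_4 = -22.00+3.319j
Node n5: branches {C1, R9, I4} → V_5 = -66.37+41.94j
Node n6: branches {R2, I2, R7, V2} → V_6 = -4.028+3.074j
Node n7: branches {L1, R4, L2, R5, R11, V1} → V_7 = -22.70+0.000j
Node n8: branches {I1, C2, R6} → V_8 = -18.38+11.63j
Source currents: i(V1)=-15.15+2.745j, i(V2)=1.506-1.159j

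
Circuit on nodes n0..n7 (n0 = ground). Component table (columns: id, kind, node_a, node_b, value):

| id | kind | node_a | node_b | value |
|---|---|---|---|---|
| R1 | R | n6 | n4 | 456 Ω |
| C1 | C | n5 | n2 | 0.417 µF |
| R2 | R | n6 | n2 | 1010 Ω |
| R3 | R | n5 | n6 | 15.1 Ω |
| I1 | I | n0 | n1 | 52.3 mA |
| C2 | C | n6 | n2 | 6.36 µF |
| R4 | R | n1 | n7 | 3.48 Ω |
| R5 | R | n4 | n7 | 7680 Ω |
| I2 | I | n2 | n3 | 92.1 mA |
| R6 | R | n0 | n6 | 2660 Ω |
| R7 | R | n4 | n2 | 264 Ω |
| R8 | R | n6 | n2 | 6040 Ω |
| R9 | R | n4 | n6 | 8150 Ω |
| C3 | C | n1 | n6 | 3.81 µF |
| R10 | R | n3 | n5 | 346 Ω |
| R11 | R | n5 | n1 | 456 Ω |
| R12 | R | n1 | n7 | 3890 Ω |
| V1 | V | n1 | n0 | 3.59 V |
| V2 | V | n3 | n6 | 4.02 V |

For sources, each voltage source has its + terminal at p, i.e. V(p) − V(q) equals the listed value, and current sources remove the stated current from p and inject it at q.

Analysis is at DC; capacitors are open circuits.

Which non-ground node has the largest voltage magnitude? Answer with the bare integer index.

Apply KCL at each of the 7 non-ground nodes and solve the resulting linear system.
Node n1: branches {I1, R4, C3, R11, R12, V1} → V_1 = 3.590
Node n2: branches {C1, R2, C2, I2, R7, R8} → V_2 = -30.88
Node n3: branches {I2, R10, V2} → V_3 = 8.010
Node n4: branches {R1, R5, R7, R9} → V_4 = -17.21
Node n5: branches {C1, R3, R10, R11} → V_5 = 4.140
Node n6: branches {R1, R2, R3, C2, R6, R8, R9, C3, V2} → V_6 = 3.990
Node n7: branches {R4, R5, R12} → V_7 = 3.581
Source currents: i(V1)=0.05080, i(V2)=0.08092

2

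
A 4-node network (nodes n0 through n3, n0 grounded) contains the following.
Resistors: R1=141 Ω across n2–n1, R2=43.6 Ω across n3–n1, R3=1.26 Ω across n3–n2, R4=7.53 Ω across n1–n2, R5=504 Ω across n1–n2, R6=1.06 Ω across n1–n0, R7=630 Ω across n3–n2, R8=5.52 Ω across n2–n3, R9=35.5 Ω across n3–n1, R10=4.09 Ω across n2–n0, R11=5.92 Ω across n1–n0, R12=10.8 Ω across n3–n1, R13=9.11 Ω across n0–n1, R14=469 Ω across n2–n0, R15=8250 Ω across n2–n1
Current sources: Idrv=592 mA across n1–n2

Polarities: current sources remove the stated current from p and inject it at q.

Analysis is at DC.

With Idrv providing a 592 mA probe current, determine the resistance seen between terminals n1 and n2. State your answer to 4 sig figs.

Element admittances at DC:
  Y(R1) = 0.007092 S between n2,n1
  Y(R2) = 0.02294 S between n3,n1
  Y(R3) = 0.7937 S between n3,n2
  Y(R4) = 0.1328 S between n1,n2
  Y(R5) = 0.001984 S between n1,n2
  Y(R6) = 0.9434 S between n1,n0
  Y(R7) = 0.001587 S between n3,n2
  Y(R8) = 0.1812 S between n2,n3
  Y(R9) = 0.02817 S between n3,n1
  Y(R10) = 0.2445 S between n2,n0
  Y(R11) = 0.1689 S between n1,n0
  Y(R12) = 0.09259 S between n3,n1
  Y(R13) = 0.1098 S between n0,n1
  Y(R14) = 0.002132 S between n2,n0
  Y(R15) = 0.0001212 S between n2,n1
  Idrv: injects 0.592 A into n2 (from n1)
Assemble and solve the 3×3 MNA system:
  V(n1)=-0.2104  V(n2)=1.043  V(n3)=0.8818

R_eq = 2.117 Ω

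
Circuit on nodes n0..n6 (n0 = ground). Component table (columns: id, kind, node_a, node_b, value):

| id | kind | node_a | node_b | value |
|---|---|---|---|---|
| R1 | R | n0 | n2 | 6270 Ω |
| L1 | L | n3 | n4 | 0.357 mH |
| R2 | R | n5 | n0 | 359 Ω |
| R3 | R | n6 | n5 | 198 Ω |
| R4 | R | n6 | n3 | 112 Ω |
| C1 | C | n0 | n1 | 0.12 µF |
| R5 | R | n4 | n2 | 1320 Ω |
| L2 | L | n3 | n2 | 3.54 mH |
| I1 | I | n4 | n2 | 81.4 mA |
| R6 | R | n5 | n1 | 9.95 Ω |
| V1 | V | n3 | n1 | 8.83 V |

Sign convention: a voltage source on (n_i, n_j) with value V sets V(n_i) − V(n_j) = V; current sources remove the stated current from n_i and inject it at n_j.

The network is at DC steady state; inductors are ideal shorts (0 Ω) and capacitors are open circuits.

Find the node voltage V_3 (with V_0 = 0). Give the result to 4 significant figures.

8.080 V

MNA unknowns: 6 node voltages V₁..V_6 plus 3 source currents (L1, L2, V1)
R1: Y=0.0001595 on G[0,2]
L1: row V3−V4=0, i_L1 at 3,4
R2: Y=0.002786 on G[5,0]
R3: Y=0.005051 on G[6,5]
R4: Y=0.008929 on G[6,3]
C1: Y=0.000 on G[0,1]
R5: Y=0.0007576 on G[4,2]
L2: row V3−V2=0, i_L2 at 3,2
I1: z[4]−=0.0814, z[2]+=0.0814
R6: Y=0.1005 on G[5,1]
V1: row V3−V1=8.83, i_V1 at 3,1
solve → V1=-0.7497, V2=8.080, V3=8.080, V4=8.080, V5=-0.4627, V6=4.994
aux → i_L1=0.08140, i_L2=-0.08011, i_V1=-0.02885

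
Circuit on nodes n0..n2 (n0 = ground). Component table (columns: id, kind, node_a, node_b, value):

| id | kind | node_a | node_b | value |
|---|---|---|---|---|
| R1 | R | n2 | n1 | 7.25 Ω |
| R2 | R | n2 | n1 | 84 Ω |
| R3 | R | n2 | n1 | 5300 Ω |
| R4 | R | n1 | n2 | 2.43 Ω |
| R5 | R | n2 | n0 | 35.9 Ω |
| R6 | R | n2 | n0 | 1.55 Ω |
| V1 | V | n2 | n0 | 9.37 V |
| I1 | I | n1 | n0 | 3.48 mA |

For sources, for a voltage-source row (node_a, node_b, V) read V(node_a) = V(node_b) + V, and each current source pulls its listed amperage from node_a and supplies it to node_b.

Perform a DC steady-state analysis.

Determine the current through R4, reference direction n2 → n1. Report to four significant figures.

Element admittances at DC:
  Y(R1) = 0.1379 S between n2,n1
  Y(R2) = 0.01190 S between n2,n1
  Y(R3) = 0.0001887 S between n2,n1
  Y(R4) = 0.4115 S between n1,n2
  Y(R5) = 0.02786 S between n2,n0
  Y(R6) = 0.6452 S between n2,n0
  V1: constraint V(n2)−V(n0) = 9.37
  I1: injects 0.00348 A into n0 (from n1)
Assemble and solve the 3×3 MNA system:
  V(n1)=9.364  V(n2)=9.370
  i(V1)=-6.310

0.002550 A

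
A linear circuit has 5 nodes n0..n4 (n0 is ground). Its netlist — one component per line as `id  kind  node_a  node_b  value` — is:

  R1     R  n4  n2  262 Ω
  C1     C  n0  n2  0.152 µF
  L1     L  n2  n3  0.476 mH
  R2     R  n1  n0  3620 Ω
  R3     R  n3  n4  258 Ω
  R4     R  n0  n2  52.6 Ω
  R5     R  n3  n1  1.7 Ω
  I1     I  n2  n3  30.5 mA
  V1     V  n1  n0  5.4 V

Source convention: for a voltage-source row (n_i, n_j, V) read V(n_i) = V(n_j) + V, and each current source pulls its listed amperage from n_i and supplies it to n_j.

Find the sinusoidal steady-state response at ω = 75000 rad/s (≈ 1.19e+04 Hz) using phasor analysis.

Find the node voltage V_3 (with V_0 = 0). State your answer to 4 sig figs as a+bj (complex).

MNA unknowns: 4 node voltages V₁..V_4 plus 1 source current (V1)
R1: Y=0.003817+0.000j on G[4,2]
C1: Y=0.000+0.01140j on G[0,2]
L1: Y=0.000-0.02801j on G[2,3]
R2: Y=0.0002762+0.000j on G[1,0]
R3: Y=0.003876+0.000j on G[3,4]
R4: Y=0.01901+0.000j on G[0,2]
R5: Y=0.5882+0.000j on G[3,1]
I1: z[2]−=0.0305, z[3]+=0.0305
V1: row V1−V0=5.4, i_V1 at 1,0
solve → V1=5.400+0.000j, V2=2.873-4.691j, V3=5.216+0.09594j, V4=4.054-2.279j
aux → i_V1=-0.1096+0.05643j

5.216+0.09594j V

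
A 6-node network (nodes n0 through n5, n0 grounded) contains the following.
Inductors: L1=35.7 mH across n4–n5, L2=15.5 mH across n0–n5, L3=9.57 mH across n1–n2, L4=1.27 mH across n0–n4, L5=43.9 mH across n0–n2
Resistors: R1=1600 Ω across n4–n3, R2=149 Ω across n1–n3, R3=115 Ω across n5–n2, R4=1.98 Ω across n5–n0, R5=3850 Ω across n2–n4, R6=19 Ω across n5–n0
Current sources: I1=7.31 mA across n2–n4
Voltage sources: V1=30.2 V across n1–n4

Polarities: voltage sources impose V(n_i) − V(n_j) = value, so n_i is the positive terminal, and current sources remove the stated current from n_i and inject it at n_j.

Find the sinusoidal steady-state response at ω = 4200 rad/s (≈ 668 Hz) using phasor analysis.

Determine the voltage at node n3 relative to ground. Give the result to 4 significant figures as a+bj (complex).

Apply KCL at each of the 5 non-ground nodes and solve the resulting linear system.
Node n1: branches {L3, R2, V1} → V_1 = 29.28-0.7672j
Node n2: branches {L3, R3, I1, L5, R5} → V_2 = 21.92-7.263j
Node n3: branches {R1, R2} → V_3 = 26.70-0.7672j
Node n4: branches {L1, R1, L4, I1, R5, V1} → V_4 = -0.9224-0.7672j
Node n5: branches {L1, L2, R3, R4, R6} → V_5 = 0.3310-0.08777j
Source currents: i(V1)=-0.1789+0.1830j

26.70-0.7672j V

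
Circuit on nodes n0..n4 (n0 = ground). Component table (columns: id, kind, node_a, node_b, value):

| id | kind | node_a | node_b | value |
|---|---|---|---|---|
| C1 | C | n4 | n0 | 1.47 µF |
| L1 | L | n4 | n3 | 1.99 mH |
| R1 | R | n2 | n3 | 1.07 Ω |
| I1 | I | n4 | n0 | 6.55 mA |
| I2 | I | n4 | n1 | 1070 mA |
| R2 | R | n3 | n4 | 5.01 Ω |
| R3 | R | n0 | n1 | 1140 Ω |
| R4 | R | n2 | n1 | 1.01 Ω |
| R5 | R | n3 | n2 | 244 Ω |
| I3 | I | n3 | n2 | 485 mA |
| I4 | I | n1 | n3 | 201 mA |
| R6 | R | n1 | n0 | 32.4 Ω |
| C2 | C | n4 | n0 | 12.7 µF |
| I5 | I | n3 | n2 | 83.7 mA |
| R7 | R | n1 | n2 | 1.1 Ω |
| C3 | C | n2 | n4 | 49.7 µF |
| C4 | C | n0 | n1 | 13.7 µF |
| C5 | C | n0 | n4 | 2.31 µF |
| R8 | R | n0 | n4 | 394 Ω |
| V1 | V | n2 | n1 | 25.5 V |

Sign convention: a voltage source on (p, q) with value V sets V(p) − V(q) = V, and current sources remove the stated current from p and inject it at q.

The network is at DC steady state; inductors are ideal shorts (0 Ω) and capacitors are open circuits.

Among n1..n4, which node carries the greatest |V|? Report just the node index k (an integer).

Apply KCL at each of the 4 non-ground nodes and solve the resulting linear system.
Node n1: branches {I2, R3, R4, I4, R6, R7, C4, V1} → V_1 = -1.961
Node n2: branches {R1, R4, R5, I3, I5, R7, C3, V1} → V_2 = 23.54
Node n3: branches {L1, R1, R2, R5, I3, I4, I5} → V_3 = 21.94
Node n4: branches {C1, L1, I1, I2, R2, C2, C3, C5, R8} → V_4 = 21.94
Source currents: i(L1)=-1.132, i(V1)=-49.36

2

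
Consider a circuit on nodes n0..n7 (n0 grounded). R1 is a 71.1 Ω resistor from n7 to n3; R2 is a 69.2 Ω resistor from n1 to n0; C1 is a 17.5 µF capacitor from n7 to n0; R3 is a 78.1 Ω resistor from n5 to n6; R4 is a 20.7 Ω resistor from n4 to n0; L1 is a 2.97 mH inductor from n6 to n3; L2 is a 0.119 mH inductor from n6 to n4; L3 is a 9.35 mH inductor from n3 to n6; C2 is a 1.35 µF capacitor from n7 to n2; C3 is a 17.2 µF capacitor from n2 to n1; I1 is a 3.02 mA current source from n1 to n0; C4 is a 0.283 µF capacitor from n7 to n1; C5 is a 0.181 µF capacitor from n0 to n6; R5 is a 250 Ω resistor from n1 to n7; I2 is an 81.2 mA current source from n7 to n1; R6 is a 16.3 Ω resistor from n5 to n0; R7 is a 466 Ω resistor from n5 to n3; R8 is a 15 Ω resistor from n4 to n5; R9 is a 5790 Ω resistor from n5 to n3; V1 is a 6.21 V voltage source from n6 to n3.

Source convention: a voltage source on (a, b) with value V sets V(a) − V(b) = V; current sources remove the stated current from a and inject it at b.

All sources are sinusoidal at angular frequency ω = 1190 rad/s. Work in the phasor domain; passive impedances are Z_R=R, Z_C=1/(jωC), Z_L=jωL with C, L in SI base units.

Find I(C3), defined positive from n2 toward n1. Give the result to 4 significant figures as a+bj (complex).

-0.005962-0.008936j A

Element admittances at ω=1190 rad/s:
  Y(R1) = 0.01406+0.000j S between n7,n3
  Y(R2) = 0.01445+0.000j S between n1,n0
  Y(C1) = 0.000+0.02082j S between n7,n0
  Y(R3) = 0.01280+0.000j S between n5,n6
  Y(R4) = 0.04831+0.000j S between n4,n0
  Y(L1) = 0.000-0.2829j S between n6,n3
  Y(L2) = 0.000-7.062j S between n6,n4
  Y(L3) = 0.000-0.08988j S between n3,n6
  Y(C2) = 0.000+0.001607j S between n7,n2
  Y(C3) = 0.000+0.02047j S between n2,n1
  I1: injects 0.00302 A into n0 (from n1)
  Y(C4) = 0.000+0.0003368j S between n7,n1
  Y(C5) = 0.000+0.0002154j S between n0,n6
  Y(R5) = 0.004000+0.000j S between n1,n7
  I2: injects 0.0812 A into n1 (from n7)
  Y(R6) = 0.06135+0.000j S between n5,n0
  Y(R7) = 0.002146+0.000j S between n5,n3
  Y(R8) = 0.06667+0.000j S between n4,n5
  Y(R9) = 0.0001727+0.000j S between n5,n3
  V1: constraint V(n6)−V(n3) = 6.21
Assemble and solve the 8×8 MNA system:
  V(n1)=3.244+0.3498j  V(n2)=2.807+0.6411j  V(n3)=-5.652+0.6327j  V(n4)=0.5649+0.6256j  V(n5)=0.2215+0.3582j  V(n6)=0.5581+0.6327j  V(n7)=-2.755+4.352j
  i(V1)=-0.05436+2.264j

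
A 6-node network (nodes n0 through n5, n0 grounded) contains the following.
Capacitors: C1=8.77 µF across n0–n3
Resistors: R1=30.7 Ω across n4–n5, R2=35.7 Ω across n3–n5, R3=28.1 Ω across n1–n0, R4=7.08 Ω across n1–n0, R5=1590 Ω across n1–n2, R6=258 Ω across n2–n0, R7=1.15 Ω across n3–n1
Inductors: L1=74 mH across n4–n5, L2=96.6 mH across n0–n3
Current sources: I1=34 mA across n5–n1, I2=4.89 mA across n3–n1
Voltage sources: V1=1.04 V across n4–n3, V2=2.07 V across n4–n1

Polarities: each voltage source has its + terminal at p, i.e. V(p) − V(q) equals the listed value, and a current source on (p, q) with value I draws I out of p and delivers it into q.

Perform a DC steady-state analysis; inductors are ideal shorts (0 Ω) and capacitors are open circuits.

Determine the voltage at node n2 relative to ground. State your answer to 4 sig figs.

-0.1438 V

Element admittances at DC:
  Y(C1) = 0.000 S between n0,n3
  Y(R1) = 0.03257 S between n4,n5
  Y(R2) = 0.02801 S between n3,n5
  L1: short n4↔n5 (DC inductor)
  Y(R3) = 0.03559 S between n1,n0
  Y(R4) = 0.1412 S between n1,n0
  I1: injects 0.034 A into n1 (from n5)
  I2: injects 0.00489 A into n1 (from n3)
  L2: short n0↔n3 (DC inductor)
  Y(R5) = 0.0006289 S between n1,n2
  Y(R6) = 0.003876 S between n2,n0
  Y(R7) = 0.8696 S between n3,n1
  V1: constraint V(n4)−V(n3) = 1.04
  V2: constraint V(n4)−V(n1) = 2.07
Assemble and solve the 9×9 MNA system:
  V(n1)=-1.030  V(n2)=-0.1438  V(n3)=0.000  V(n4)=1.040  V(n5)=1.040
  i(L1)=0.06313  i(L2)=-0.1827  i(V1)=1.054  i(V2)=-1.117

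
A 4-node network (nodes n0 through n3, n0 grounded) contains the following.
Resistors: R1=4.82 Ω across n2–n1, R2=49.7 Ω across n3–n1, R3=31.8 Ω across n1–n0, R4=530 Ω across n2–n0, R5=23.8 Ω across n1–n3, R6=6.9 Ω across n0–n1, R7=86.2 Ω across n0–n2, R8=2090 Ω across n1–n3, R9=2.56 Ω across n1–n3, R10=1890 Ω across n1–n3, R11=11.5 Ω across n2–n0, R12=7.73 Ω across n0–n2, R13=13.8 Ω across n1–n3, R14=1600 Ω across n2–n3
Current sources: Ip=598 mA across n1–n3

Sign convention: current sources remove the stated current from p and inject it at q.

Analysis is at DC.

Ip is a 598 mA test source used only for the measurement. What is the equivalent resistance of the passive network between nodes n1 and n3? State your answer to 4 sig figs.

Element admittances at DC:
  Y(R1) = 0.2075 S between n2,n1
  Y(R2) = 0.02012 S between n3,n1
  Y(R3) = 0.03145 S between n1,n0
  Y(R4) = 0.001887 S between n2,n0
  Y(R5) = 0.04202 S between n1,n3
  Y(R6) = 0.1449 S between n0,n1
  Y(R7) = 0.01160 S between n0,n2
  Y(R8) = 0.0004785 S between n1,n3
  Y(R9) = 0.3906 S between n1,n3
  Y(R10) = 0.0005291 S between n1,n3
  Y(R11) = 0.08696 S between n2,n0
  Y(R12) = 0.1294 S between n0,n2
  Y(R13) = 0.07246 S between n1,n3
  Y(R14) = 0.0006250 S between n2,n3
  Ip: injects 0.598 A into n3 (from n1)
Assemble and solve the 3×3 MNA system:
  V(n1)=-0.001304  V(n2)=0.001000  V(n3)=1.134

R_eq = 1.898 Ω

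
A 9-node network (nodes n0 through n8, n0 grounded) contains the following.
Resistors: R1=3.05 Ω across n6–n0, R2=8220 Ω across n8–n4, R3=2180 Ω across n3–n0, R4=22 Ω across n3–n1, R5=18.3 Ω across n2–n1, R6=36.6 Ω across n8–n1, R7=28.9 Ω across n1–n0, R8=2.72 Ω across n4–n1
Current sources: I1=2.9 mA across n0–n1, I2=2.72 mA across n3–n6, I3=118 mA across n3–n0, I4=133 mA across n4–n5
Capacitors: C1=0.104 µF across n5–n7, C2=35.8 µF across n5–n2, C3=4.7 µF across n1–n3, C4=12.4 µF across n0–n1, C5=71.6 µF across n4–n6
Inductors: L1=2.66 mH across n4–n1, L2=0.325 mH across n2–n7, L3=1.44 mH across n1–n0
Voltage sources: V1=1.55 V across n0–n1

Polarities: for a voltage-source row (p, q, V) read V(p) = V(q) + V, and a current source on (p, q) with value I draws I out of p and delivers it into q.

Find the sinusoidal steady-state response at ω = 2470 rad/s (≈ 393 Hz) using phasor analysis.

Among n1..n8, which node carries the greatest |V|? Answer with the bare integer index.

3

MNA unknowns: 8 node voltages V₁..V_8 plus 1 source current (V1)
R1: Y=0.3279+0.000j on G[6,0]
I1: z[0]−=0.0029, z[1]+=0.0029
C1: Y=0.000+0.0002569j on G[5,7]
C2: Y=0.000+0.08843j on G[5,2]
L1: Y=0.000-0.1522j on G[4,1]
I2: z[3]−=0.00272, z[6]+=0.00272
L2: Y=0.000-1.246j on G[2,7]
C3: Y=0.000+0.01161j on G[1,3]
I3: z[3]−=0.118, z[0]+=0.118
R2: Y=0.0001217+0.000j on G[8,4]
R3: Y=0.0004587+0.000j on G[3,0]
C4: Y=0.000+0.03063j on G[0,1]
L3: Y=0.000-0.2812j on G[1,0]
R4: Y=0.04545+0.000j on G[3,1]
R5: Y=0.05464+0.000j on G[2,1]
R6: Y=0.02732+0.000j on G[8,1]
I4: z[4]−=0.133, z[5]+=0.133
R7: Y=0.03460+0.000j on G[1,0]
R8: Y=0.3676+0.000j on G[4,1]
C5: Y=0.000+0.1769j on G[4,6]
V1: row V0−V1=1.55, i_V1 at 0,1
solve → V1=-1.550+0.000j, V2=0.8839+0.000j, V3=-4.007+0.6212j, V4=-1.607+0.4814j, V5=0.8839-1.500j, V6=-0.5569-0.5664j, V7=0.8839+0.0003093j, V8=-1.550+0.002134j
aux → i_V1=-0.1230+0.2029j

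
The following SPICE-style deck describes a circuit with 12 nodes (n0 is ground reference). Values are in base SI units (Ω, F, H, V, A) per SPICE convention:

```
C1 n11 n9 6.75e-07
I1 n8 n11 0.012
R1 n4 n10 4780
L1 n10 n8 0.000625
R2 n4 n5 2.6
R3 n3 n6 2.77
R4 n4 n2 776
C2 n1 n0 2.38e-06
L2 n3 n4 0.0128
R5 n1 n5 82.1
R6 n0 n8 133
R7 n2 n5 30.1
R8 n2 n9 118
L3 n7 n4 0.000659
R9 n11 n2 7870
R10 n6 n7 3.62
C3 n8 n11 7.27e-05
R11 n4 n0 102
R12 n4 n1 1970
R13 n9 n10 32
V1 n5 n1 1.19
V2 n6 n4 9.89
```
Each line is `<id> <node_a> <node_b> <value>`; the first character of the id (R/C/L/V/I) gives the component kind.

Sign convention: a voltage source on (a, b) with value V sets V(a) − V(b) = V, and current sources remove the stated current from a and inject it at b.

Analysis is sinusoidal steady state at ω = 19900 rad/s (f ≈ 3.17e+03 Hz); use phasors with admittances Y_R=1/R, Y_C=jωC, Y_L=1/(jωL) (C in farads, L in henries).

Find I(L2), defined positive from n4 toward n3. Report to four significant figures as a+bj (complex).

-0.0004222+0.03882j A

MNA unknowns: 11 node voltages V₁..V_11 plus 2 source currents (V1, V2)
C1: Y=0.000+0.01343j on G[11,9]
I1: z[8]−=0.012, z[11]+=0.012
R1: Y=0.0002092+0.000j on G[4,10]
L1: Y=0.000-0.08040j on G[10,8]
R2: Y=0.3846+0.000j on G[4,5]
R3: Y=0.3610+0.000j on G[3,6]
R4: Y=0.001289+0.000j on G[4,2]
C2: Y=0.000+0.04736j on G[1,0]
L2: Y=0.000-0.003926j on G[3,4]
R5: Y=0.01218+0.000j on G[1,5]
R6: Y=0.007519+0.000j on G[0,8]
R7: Y=0.03322+0.000j on G[2,5]
R8: Y=0.008475+0.000j on G[2,9]
L3: Y=0.000-0.07625j on G[7,4]
R9: Y=0.0001271+0.000j on G[11,2]
R10: Y=0.2762+0.000j on G[6,7]
C3: Y=0.000+1.447j on G[8,11]
R11: Y=0.009804+0.000j on G[4,0]
R12: Y=0.0005076+0.000j on G[4,1]
R13: Y=0.03125+0.000j on G[9,10]
V1: row V5−V1=1.19, i_V1 at 5,1
V2: row V6−V4=9.89, i_V2 at 6,4
solve → V1=-0.08146+0.2989j, V2=1.007+0.2703j, V3=10.97+0.3989j, V4=1.079+0.2914j, V5=1.109+0.2989j, V6=10.97+0.2914j, V7=10.27+2.828j, V8=0.4760+0.1332j, V9=0.6076+0.1569j, V10=0.4856+0.1822j, V11=0.4772+0.1252j
aux → i_V1=-0.02924-0.003854j, i_V2=-0.1939+0.7396j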